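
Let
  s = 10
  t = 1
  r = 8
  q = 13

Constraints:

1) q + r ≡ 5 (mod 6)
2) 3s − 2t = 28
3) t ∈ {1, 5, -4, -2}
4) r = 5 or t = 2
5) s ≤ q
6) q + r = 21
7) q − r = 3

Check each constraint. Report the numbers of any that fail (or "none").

The assignment fails constraints 1, 4, and 7.

1) q + r = 21; 21 mod 6 = 3, not 5 — violated.
2) 3s − 2t = 3(10) − 2(1) = 28 — OK.
3) t = 1 is in {1, 5, -4, -2} — OK.
4) r = 8 ≠ 5 and t = 1 ≠ 2; both disjuncts false — violated.
5) s = 10, q = 13; 10 ≤ 13 — OK.
6) q + r = 13 + 8 = 21 — OK.
7) q − r = 13 − 8 = 5, not 3 — violated.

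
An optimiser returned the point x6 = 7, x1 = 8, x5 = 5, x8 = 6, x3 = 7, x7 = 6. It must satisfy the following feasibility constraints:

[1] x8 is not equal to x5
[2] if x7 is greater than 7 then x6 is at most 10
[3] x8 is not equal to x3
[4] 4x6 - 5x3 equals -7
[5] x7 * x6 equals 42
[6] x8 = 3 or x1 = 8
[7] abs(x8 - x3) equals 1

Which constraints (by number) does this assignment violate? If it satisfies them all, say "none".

[1] x8 = 6, x5 = 5; distinct  ✓
[2] x7 = 6, not > 7; antecedent false, conditional vacuously true  ✓
[3] x8 = 6, x3 = 7; distinct  ✓
[4] 4x6 - 5x3 = 4(7) - 5(7) = -7  ✓
[5] x7 * x6 = 6 * 7 = 42  ✓
[6] x8 = 6 ≠ 3, but x1 = 8 = 8 (second disjunct)  ✓
[7] abs(6 - 7) = 1  ✓

Yes — all constraints hold.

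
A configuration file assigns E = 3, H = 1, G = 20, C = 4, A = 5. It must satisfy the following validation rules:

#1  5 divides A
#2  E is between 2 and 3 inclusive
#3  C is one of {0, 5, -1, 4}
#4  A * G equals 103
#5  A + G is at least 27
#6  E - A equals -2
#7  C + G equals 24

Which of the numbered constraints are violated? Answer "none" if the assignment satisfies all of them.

#1 5 / 5 = 1, so 5 divides 5  ✔
#2 E = 3 lies in [2, 3]  ✔
#3 C = 4 is in {0, 5, -1, 4}  ✔
#4 A * G = 5 * 20 = 100, not 103  ✘
#5 A + G = 5 + 20 = 25; 25 < 27, bound 27 not met  ✘
#6 E - A = 3 - 5 = -2  ✔
#7 C + G = 4 + 20 = 24  ✔

Constraints 4 and 5 do not hold.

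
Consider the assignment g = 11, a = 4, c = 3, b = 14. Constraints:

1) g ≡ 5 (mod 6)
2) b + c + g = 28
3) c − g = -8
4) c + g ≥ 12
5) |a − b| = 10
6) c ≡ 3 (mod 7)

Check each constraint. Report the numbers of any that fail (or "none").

The assignment satisfies every constraint.

1) 11 mod 6 = 5 — holds.
2) b + c + g = 14 + 3 + 11 = 28 — holds.
3) c − g = 3 − 11 = -8 — holds.
4) c + g = 3 + 11 = 14; 14 ≥ 12 — holds.
5) |4 − 14| = 10 — holds.
6) 3 mod 7 = 3 — holds.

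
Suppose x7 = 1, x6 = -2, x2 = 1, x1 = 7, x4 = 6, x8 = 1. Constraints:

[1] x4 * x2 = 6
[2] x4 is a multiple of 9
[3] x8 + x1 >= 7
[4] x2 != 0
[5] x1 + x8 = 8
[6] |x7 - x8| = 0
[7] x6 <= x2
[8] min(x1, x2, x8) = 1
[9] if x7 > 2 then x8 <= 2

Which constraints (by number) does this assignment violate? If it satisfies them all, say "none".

The assignment fails constraint 2.

[1] x4 * x2 = 6 * 1 = 6 — holds.
[2] 6 = 9*0 + 6, so 9 does not divide 6 — fails.
[3] x8 + x1 = 1 + 7 = 8; 8 ≥ 7 — holds.
[4] x2 = 1, and 1 ≠ 0 — holds.
[5] x1 + x8 = 7 + 1 = 8 — holds.
[6] |1 - 1| = 0 — holds.
[7] x6 = -2, x2 = 1; -2 ≤ 1 — holds.
[8] min(7, 1, 1) = 1 — holds.
[9] x7 = 1, not > 2; antecedent false, conditional vacuously true — holds.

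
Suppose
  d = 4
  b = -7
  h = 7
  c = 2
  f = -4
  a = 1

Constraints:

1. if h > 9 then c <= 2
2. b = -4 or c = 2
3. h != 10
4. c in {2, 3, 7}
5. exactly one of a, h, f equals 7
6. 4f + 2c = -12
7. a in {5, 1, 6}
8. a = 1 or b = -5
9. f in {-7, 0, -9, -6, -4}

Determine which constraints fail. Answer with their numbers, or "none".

1. h = 7, not > 9; antecedent false, conditional vacuously true — satisfied.
2. b = -7 ≠ -4, but c = 2 = 2 (second disjunct) — satisfied.
3. h = 7, and 7 ≠ 10 — satisfied.
4. c = 2 is in {2, 3, 7} — satisfied.
5. a=1, h=7, f=-4; 1 of them equals 7 — satisfied.
6. 4f + 2c = 4(-4) + 2(2) = -12 — satisfied.
7. a = 1 is in {5, 1, 6} — satisfied.
8. a = 1 = 1 (first disjunct) — satisfied.
9. f = -4 is in {-7, 0, -9, -6, -4} — satisfied.

The assignment satisfies every constraint.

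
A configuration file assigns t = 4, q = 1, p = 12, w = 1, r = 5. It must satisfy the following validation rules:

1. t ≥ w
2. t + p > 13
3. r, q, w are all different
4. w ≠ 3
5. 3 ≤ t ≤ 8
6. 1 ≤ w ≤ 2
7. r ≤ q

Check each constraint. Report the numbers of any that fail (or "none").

Constraints 3 and 7 do not hold.

1. t = 4, w = 1; 4 ≥ 1 — holds.
2. t + p = 4 + 12 = 16; 16 > 13 — holds.
3. q = w = 1, not all different — does not hold.
4. w = 1, and 1 ≠ 3 — holds.
5. t = 4 lies in [3, 8] — holds.
6. w = 1 lies in [1, 2] — holds.
7. r = 5, q = 1; 5 > 1 (want ≤) — does not hold.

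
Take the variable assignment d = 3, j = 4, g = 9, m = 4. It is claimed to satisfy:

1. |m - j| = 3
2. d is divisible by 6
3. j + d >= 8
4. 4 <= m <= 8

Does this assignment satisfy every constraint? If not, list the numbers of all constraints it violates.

Constraints 1, 2, and 3 are violated.

1. |4 - 4| = 0, not 3  ✘
2. 3 = 6*0 + 3, so 6 does not divide 3  ✘
3. j + d = 4 + 3 = 7; 7 < 8, bound 8 not met  ✘
4. m = 4 lies in [4, 8]  ✔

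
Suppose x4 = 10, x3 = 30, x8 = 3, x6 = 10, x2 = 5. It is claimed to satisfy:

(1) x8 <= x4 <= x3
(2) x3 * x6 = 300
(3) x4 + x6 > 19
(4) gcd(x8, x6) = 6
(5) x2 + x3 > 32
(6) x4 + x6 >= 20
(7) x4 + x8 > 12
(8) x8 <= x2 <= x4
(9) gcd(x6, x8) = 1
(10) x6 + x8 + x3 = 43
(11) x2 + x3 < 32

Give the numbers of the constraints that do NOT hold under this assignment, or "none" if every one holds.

The assignment fails constraints 4 and 11.

(1) values 3 <= 10 <= 30  ✓
(2) x3 * x6 = 30 * 10 = 300  ✓
(3) x4 + x6 = 10 + 10 = 20; 20 > 19  ✓
(4) gcd(3, 10) = 1, not 6  ✗
(5) x2 + x3 = 5 + 30 = 35; 35 > 32  ✓
(6) x4 + x6 = 10 + 10 = 20; 20 ≥ 20  ✓
(7) x4 + x8 = 10 + 3 = 13; 13 > 12  ✓
(8) values 3 <= 5 <= 10  ✓
(9) gcd(10, 3) = 1  ✓
(10) x6 + x8 + x3 = 10 + 3 + 30 = 43  ✓
(11) x2 + x3 = 5 + 30 = 35; 35 ≥ 32, bound 32 not met  ✗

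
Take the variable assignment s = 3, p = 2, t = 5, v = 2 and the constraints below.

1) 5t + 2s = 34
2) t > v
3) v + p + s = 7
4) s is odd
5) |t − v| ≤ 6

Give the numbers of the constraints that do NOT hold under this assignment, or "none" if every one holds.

Constraint 1 does not hold.

1) 5t + 2s = 5(5) + 2(3) = 31, not 34 — fails.
2) t = 5, v = 2; 5 > 2 — holds.
3) v + p + s = 2 + 2 + 3 = 7 — holds.
4) s = 3 is odd — holds.
5) |5 − 2| = 3; 3 ≤ 6 — holds.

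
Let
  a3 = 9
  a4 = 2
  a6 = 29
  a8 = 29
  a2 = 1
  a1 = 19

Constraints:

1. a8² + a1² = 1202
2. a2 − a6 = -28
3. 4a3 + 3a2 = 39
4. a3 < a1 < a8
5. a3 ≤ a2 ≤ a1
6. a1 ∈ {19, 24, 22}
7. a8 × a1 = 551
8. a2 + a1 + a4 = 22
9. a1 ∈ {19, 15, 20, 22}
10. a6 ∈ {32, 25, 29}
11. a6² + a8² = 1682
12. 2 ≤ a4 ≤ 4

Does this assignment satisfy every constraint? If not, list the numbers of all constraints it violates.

1. a8² + a1² = 29² + 19² = 841 + 361 = 1202  OK
2. a2 − a6 = 1 − 29 = -28  OK
3. 4a3 + 3a2 = 4(9) + 3(1) = 39  OK
4. values 9 < 19 < 29  OK
5. values 9, 1, 19; a3 = 9 is not ≤ a2 = 1  FAIL
6. a1 = 19 is in {19, 24, 22}  OK
7. a8 × a1 = 29 × 19 = 551  OK
8. a2 + a1 + a4 = 1 + 19 + 2 = 22  OK
9. a1 = 19 is in {19, 15, 20, 22}  OK
10. a6 = 29 is in {32, 25, 29}  OK
11. a6² + a8² = 29² + 29² = 841 + 841 = 1682  OK
12. a4 = 2 lies in [2, 4]  OK

Constraint 5 does not hold.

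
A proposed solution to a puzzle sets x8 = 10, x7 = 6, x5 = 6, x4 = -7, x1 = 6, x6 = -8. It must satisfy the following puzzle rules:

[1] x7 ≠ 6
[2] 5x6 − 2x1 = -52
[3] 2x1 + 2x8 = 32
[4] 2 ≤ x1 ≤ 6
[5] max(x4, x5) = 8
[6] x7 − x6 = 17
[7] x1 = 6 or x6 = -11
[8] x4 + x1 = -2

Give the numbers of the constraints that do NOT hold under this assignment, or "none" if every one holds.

Violated: 1, 5, 6, and 8.

[1] x7 = 6, but 6 is required to differ — violated.
[2] 5x6 − 2x1 = 5(-8) − 2(6) = -52 — OK.
[3] 2x1 + 2x8 = 2(6) + 2(10) = 32 — OK.
[4] x1 = 6 lies in [2, 6] — OK.
[5] max(-7, 6) = 6, not 8 — violated.
[6] x7 − x6 = 6 − (-8) = 14, not 17 — violated.
[7] x1 = 6 = 6 (first disjunct) — OK.
[8] x4 + x1 = -7 + 6 = -1, not -2 — violated.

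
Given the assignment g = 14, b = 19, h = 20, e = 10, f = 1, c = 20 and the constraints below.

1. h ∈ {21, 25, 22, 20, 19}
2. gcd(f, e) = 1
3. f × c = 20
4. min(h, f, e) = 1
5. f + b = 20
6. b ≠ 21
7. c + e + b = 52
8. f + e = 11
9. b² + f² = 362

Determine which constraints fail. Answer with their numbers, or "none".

The assignment fails constraint 7.

1. h = 20 is in {21, 25, 22, 20, 19} — holds.
2. gcd(1, 10) = 1 — holds.
3. f × c = 1 × 20 = 20 — holds.
4. min(20, 1, 10) = 1 — holds.
5. f + b = 1 + 19 = 20 — holds.
6. b = 19, and 19 ≠ 21 — holds.
7. c + e + b = 20 + 10 + 19 = 49, not 52 — does not hold.
8. f + e = 1 + 10 = 11 — holds.
9. b² + f² = 19² + 1² = 361 + 1 = 362 — holds.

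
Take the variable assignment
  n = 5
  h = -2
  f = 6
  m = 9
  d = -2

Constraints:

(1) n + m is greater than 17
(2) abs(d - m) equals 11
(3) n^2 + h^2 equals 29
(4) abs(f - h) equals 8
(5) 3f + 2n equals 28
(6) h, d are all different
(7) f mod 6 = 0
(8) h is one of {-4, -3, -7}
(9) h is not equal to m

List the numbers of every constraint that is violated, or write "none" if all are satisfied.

(1) n + m = 5 + 9 = 14; 14 ≤ 17, bound 17 not met — violated.
(2) abs(-2 - 9) = 11 — OK.
(3) n^2 + h^2 = 5^2 + (-2)^2 = 25 + 4 = 29 — OK.
(4) abs(6 - (-2)) = 8 — OK.
(5) 3f + 2n = 3(6) + 2(5) = 28 — OK.
(6) h = d = -2, not all different — violated.
(7) 6 mod 6 = 0 — OK.
(8) h = -2 is not in {-4, -3, -7} — violated.
(9) h = -2, m = 9; distinct — OK.

Violated: 1, 6, and 8.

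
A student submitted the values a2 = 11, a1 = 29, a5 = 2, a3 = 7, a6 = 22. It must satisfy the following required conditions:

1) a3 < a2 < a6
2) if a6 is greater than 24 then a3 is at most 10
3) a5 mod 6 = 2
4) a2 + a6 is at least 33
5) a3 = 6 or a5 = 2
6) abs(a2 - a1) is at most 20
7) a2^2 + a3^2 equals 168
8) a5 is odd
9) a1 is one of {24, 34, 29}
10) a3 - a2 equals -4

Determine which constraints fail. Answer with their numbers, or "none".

1) values 7 < 11 < 22 — OK.
2) a6 = 22, not > 24; antecedent false, conditional vacuously true — OK.
3) 2 mod 6 = 2 — OK.
4) a2 + a6 = 11 + 22 = 33; 33 ≥ 33 — OK.
5) a3 = 7 ≠ 6, but a5 = 2 = 2 (second disjunct) — OK.
6) abs(11 - 29) = 18; 18 ≤ 20 — OK.
7) a2^2 + a3^2 = 11^2 + 7^2 = 121 + 49 = 170, not 168 — violated.
8) a5 = 2 is even — violated.
9) a1 = 29 is in {24, 34, 29} — OK.
10) a3 - a2 = 7 - 11 = -4 — OK.

Constraints 7, 8 are violated.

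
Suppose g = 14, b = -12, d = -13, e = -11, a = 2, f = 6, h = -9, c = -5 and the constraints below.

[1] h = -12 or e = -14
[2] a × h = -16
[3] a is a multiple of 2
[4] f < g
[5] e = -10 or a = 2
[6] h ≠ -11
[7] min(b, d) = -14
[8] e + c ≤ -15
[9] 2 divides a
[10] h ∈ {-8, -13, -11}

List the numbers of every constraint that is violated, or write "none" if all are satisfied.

[1] h = -9 ≠ -12 and e = -11 ≠ -14; both disjuncts false — violated.
[2] a × h = 2 × (-9) = -18, not -16 — violated.
[3] 2 / 2 = 1, so 2 divides 2 — satisfied.
[4] f = 6, g = 14; 6 < 14 — satisfied.
[5] e = -11 ≠ -10, but a = 2 = 2 (second disjunct) — satisfied.
[6] h = -9, and -9 ≠ -11 — satisfied.
[7] min(-12, -13) = -13, not -14 — violated.
[8] e + c = -11 + (-5) = -16; -16 ≤ -15 — satisfied.
[9] 2 / 2 = 1, so 2 divides 2 — satisfied.
[10] h = -9 is not in {-8, -13, -11} — violated.

Constraints 1, 2, 7, 10 do not hold.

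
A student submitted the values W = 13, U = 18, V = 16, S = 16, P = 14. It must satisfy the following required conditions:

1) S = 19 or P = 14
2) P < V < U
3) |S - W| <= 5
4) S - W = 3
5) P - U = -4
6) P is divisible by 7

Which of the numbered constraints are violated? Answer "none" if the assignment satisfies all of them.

None — every constraint holds.

1) S = 16 ≠ 19, but P = 14 = 14 (second disjunct) — OK.
2) values 14 < 16 < 18 — OK.
3) |16 - 13| = 3; 3 ≤ 5 — OK.
4) S - W = 16 - 13 = 3 — OK.
5) P - U = 14 - 18 = -4 — OK.
6) 14 / 7 = 2, so 7 divides 14 — OK.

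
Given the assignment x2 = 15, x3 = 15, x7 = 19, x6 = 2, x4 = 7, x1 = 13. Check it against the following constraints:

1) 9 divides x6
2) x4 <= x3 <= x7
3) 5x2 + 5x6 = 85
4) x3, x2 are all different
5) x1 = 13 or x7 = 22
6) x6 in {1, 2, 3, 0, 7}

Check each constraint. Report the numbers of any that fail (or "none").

Constraints 1, 4 do not hold.

1) 2 = 9*0 + 2, so 9 does not divide 2  FAIL
2) values 7 <= 15 <= 19  OK
3) 5x2 + 5x6 = 5(15) + 5(2) = 85  OK
4) x3 = x2 = 15, not all different  FAIL
5) x1 = 13 = 13 (first disjunct)  OK
6) x6 = 2 is in {1, 2, 3, 0, 7}  OK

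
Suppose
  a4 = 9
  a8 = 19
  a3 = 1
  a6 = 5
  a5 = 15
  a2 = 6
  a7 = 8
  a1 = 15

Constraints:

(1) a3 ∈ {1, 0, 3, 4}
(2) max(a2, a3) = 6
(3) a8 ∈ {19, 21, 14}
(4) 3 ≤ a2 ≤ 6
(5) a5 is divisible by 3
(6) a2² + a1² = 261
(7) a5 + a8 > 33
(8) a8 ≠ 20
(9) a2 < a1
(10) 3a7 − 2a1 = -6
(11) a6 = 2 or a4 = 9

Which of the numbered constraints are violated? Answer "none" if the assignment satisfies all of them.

No violations.

(1) a3 = 1 is in {1, 0, 3, 4} — holds.
(2) max(6, 1) = 6 — holds.
(3) a8 = 19 is in {19, 21, 14} — holds.
(4) a2 = 6 lies in [3, 6] — holds.
(5) 15 / 3 = 5, so 3 divides 15 — holds.
(6) a2² + a1² = 6² + 15² = 36 + 225 = 261 — holds.
(7) a5 + a8 = 15 + 19 = 34; 34 > 33 — holds.
(8) a8 = 19, and 19 ≠ 20 — holds.
(9) a2 = 6, a1 = 15; 6 < 15 — holds.
(10) 3a7 − 2a1 = 3(8) − 2(15) = -6 — holds.
(11) a6 = 5 ≠ 2, but a4 = 9 = 9 (second disjunct) — holds.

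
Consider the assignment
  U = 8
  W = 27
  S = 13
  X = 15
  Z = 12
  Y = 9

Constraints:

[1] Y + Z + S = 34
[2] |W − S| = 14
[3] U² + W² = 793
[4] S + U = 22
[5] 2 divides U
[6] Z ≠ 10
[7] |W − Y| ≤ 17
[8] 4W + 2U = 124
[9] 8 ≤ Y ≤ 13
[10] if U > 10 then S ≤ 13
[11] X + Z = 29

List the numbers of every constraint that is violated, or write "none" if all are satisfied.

[1] Y + Z + S = 9 + 12 + 13 = 34 — holds.
[2] |27 − 13| = 14 — holds.
[3] U² + W² = 8² + 27² = 64 + 729 = 793 — holds.
[4] S + U = 13 + 8 = 21, not 22 — fails.
[5] 8 / 2 = 4, so 2 divides 8 — holds.
[6] Z = 12, and 12 ≠ 10 — holds.
[7] |27 − 9| = 18; 18 > 17, exceeds bound 17 — fails.
[8] 4W + 2U = 4(27) + 2(8) = 124 — holds.
[9] Y = 9 lies in [8, 13] — holds.
[10] U = 8, not > 10; antecedent false, conditional vacuously true — holds.
[11] X + Z = 15 + 12 = 27, not 29 — fails.

No — constraints 4, 7, 11 are not satisfied.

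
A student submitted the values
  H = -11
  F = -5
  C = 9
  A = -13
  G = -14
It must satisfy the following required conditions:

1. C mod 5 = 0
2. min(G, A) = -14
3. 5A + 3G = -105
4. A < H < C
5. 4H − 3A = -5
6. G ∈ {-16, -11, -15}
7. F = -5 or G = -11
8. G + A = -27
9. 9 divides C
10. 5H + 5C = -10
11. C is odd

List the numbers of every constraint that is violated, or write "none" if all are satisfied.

1. 9 mod 5 = 4, not 0  ✗
2. min(-14, -13) = -14  ✓
3. 5A + 3G = 5(-13) + 3(-14) = -107, not -105  ✗
4. values -13 < -11 < 9  ✓
5. 4H − 3A = 4(-11) − 3(-13) = -5  ✓
6. G = -14 is not in {-16, -11, -15}  ✗
7. F = -5 = -5 (first disjunct)  ✓
8. G + A = -14 + (-13) = -27  ✓
9. 9 / 9 = 1, so 9 divides 9  ✓
10. 5H + 5C = 5(-11) + 5(9) = -10  ✓
11. C = 9 is odd  ✓

Constraints 1, 3, 6 are violated.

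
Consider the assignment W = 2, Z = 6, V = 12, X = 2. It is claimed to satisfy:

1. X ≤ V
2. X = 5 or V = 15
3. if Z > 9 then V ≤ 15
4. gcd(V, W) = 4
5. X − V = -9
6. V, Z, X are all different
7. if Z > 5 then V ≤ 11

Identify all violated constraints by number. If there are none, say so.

1. X = 2, V = 12; 2 ≤ 12 — satisfied.
2. X = 2 ≠ 5 and V = 12 ≠ 15; both disjuncts false — violated.
3. Z = 6, not > 9; antecedent false, conditional vacuously true — satisfied.
4. gcd(12, 2) = 2, not 4 — violated.
5. X − V = 2 − 12 = -10, not -9 — violated.
6. values 12, 6, 2 are pairwise distinct — satisfied.
7. Z = 6 > 5, so we need V ≤ 11; but V = 12 > 11 — violated.

The assignment fails constraints 2, 4, 5, and 7.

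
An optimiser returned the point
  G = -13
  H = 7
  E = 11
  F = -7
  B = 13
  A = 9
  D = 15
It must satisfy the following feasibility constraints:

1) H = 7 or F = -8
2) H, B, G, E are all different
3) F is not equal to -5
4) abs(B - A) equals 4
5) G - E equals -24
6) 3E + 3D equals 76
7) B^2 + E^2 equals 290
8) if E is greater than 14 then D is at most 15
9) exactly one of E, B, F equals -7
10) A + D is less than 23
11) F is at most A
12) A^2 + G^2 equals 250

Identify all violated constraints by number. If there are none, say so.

1) H = 7 = 7 (first disjunct) — holds.
2) values 7, 13, -13, 11 are pairwise distinct — holds.
3) F = -7, and -7 ≠ -5 — holds.
4) abs(13 - 9) = 4 — holds.
5) G - E = -13 - 11 = -24 — holds.
6) 3E + 3D = 3(11) + 3(15) = 78, not 76 — does not hold.
7) B^2 + E^2 = 13^2 + 11^2 = 169 + 121 = 290 — holds.
8) E = 11, not > 14; antecedent false, conditional vacuously true — holds.
9) E=11, B=13, F=-7; 1 of them equals -7 — holds.
10) A + D = 9 + 15 = 24; 24 ≥ 23, bound 23 not met — does not hold.
11) F = -7, A = 9; -7 ≤ 9 — holds.
12) A^2 + G^2 = 9^2 + (-13)^2 = 81 + 169 = 250 — holds.

Violated: 6, 10.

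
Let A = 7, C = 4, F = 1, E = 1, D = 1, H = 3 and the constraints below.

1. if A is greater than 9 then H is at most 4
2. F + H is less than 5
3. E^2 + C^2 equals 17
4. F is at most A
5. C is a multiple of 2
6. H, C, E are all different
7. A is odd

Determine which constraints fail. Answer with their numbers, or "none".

1. A = 7, not > 9; antecedent false, conditional vacuously true  true
2. F + H = 1 + 3 = 4; 4 < 5  true
3. E^2 + C^2 = 1^2 + 4^2 = 1 + 16 = 17  true
4. F = 1, A = 7; 1 ≤ 7  true
5. 4 / 2 = 2, so 2 divides 4  true
6. values 3, 4, 1 are pairwise distinct  true
7. A = 7 is odd  true

The assignment satisfies every constraint.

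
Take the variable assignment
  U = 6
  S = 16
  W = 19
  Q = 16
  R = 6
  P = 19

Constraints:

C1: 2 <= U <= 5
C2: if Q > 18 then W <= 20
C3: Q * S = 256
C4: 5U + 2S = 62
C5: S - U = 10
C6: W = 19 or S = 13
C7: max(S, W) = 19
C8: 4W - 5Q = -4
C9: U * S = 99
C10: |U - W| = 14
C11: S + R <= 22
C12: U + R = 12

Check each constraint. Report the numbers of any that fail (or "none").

No — constraints 1, 9, 10 are not satisfied.

C1: U = 6 is outside [2, 5]  ✘
C2: Q = 16, not > 18; antecedent false, conditional vacuously true  ✔
C3: Q * S = 16 * 16 = 256  ✔
C4: 5U + 2S = 5(6) + 2(16) = 62  ✔
C5: S - U = 16 - 6 = 10  ✔
C6: W = 19 = 19 (first disjunct)  ✔
C7: max(16, 19) = 19  ✔
C8: 4W - 5Q = 4(19) - 5(16) = -4  ✔
C9: U * S = 6 * 16 = 96, not 99  ✘
C10: |6 - 19| = 13, not 14  ✘
C11: S + R = 16 + 6 = 22; 22 ≤ 22  ✔
C12: U + R = 6 + 6 = 12  ✔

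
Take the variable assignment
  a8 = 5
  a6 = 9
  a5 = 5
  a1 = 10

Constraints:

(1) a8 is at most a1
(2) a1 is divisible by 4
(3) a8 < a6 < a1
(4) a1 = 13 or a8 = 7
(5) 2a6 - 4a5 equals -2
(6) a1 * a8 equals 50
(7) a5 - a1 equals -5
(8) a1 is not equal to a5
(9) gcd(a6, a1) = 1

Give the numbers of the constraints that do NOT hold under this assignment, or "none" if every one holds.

The assignment fails constraints 2, 4.

(1) a8 = 5, a1 = 10; 5 ≤ 10 — holds.
(2) 10 = 4*2 + 2, so 4 does not divide 10 — fails.
(3) values 5 < 9 < 10 — holds.
(4) a1 = 10 ≠ 13 and a8 = 5 ≠ 7; both disjuncts false — fails.
(5) 2a6 - 4a5 = 2(9) - 4(5) = -2 — holds.
(6) a1 * a8 = 10 * 5 = 50 — holds.
(7) a5 - a1 = 5 - 10 = -5 — holds.
(8) a1 = 10, a5 = 5; distinct — holds.
(9) gcd(9, 10) = 1 — holds.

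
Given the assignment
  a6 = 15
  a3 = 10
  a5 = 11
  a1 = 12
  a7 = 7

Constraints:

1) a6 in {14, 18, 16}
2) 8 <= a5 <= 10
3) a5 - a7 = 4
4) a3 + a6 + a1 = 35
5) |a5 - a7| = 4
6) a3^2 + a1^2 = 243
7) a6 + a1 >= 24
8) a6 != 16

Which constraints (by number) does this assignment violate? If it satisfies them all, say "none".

The assignment fails constraints 1, 2, 4, and 6.

1) a6 = 15 is not in {14, 18, 16} — fails.
2) a5 = 11 is outside [8, 10] — fails.
3) a5 - a7 = 11 - 7 = 4 — holds.
4) a3 + a6 + a1 = 10 + 15 + 12 = 37, not 35 — fails.
5) |11 - 7| = 4 — holds.
6) a3^2 + a1^2 = 10^2 + 12^2 = 100 + 144 = 244, not 243 — fails.
7) a6 + a1 = 15 + 12 = 27; 27 ≥ 24 — holds.
8) a6 = 15, and 15 ≠ 16 — holds.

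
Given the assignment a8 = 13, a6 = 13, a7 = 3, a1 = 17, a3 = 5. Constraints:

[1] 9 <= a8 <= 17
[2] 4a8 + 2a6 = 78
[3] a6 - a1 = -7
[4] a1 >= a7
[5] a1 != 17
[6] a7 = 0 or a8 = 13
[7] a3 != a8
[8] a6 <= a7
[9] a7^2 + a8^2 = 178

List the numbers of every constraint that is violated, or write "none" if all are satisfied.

Violated: 3, 5, 8.

[1] a8 = 13 lies in [9, 17]  yes
[2] 4a8 + 2a6 = 4(13) + 2(13) = 78  yes
[3] a6 - a1 = 13 - 17 = -4, not -7  no
[4] a1 = 17, a7 = 3; 17 ≥ 3  yes
[5] a1 = 17, but 17 is required to differ  no
[6] a7 = 3 ≠ 0, but a8 = 13 = 13 (second disjunct)  yes
[7] a3 = 5, a8 = 13; distinct  yes
[8] a6 = 13, a7 = 3; 13 > 3 (want ≤)  no
[9] a7^2 + a8^2 = 3^2 + 13^2 = 9 + 169 = 178  yes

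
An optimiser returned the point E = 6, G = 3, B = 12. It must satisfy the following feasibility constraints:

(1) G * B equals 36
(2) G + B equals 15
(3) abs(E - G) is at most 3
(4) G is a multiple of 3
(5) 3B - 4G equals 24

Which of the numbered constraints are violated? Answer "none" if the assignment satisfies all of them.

None — every constraint holds.

(1) G * B = 3 * 12 = 36  ✓
(2) G + B = 3 + 12 = 15  ✓
(3) abs(6 - 3) = 3; 3 ≤ 3  ✓
(4) 3 / 3 = 1, so 3 divides 3  ✓
(5) 3B - 4G = 3(12) - 4(3) = 24  ✓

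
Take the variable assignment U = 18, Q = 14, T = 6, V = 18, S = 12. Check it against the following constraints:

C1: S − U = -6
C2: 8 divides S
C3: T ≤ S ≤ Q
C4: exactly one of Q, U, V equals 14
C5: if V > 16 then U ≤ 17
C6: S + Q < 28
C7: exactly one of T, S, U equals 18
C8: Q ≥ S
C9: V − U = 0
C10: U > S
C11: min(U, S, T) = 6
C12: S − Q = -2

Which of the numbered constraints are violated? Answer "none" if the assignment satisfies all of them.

C1: S − U = 12 − 18 = -6 — holds.
C2: 12 = 8×1 + 4, so 8 does not divide 12 — does not hold.
C3: values 6 ≤ 12 ≤ 14 — holds.
C4: Q=14, U=18, V=18; 1 of them equals 14 — holds.
C5: V = 18 > 16, so we need U ≤ 17; but U = 18 > 17 — does not hold.
C6: S + Q = 12 + 14 = 26; 26 < 28 — holds.
C7: T=6, S=12, U=18; 1 of them equals 18 — holds.
C8: Q = 14, S = 12; 14 ≥ 12 — holds.
C9: V − U = 18 − 18 = 0 — holds.
C10: U = 18, S = 12; 18 > 12 — holds.
C11: min(18, 12, 6) = 6 — holds.
C12: S − Q = 12 − 14 = -2 — holds.

Constraints 2 and 5 are violated.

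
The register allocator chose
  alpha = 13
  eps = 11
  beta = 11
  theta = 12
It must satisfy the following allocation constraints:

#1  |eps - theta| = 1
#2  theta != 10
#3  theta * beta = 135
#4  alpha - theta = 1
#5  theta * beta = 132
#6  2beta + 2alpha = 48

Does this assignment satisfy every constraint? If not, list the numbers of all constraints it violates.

#1 |11 - 12| = 1  yes
#2 theta = 12, and 12 ≠ 10  yes
#3 theta * beta = 12 * 11 = 132, not 135  no
#4 alpha - theta = 13 - 12 = 1  yes
#5 theta * beta = 12 * 11 = 132  yes
#6 2beta + 2alpha = 2(11) + 2(13) = 48  yes

No — constraint 3 is not satisfied.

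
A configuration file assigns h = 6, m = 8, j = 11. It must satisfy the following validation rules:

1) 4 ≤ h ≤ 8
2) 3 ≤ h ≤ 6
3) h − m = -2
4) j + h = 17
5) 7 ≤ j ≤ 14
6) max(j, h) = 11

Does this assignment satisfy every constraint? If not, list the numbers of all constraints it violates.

1) h = 6 lies in [4, 8] — holds.
2) h = 6 lies in [3, 6] — holds.
3) h − m = 6 − 8 = -2 — holds.
4) j + h = 11 + 6 = 17 — holds.
5) j = 11 lies in [7, 14] — holds.
6) max(11, 6) = 11 — holds.

The assignment satisfies every constraint.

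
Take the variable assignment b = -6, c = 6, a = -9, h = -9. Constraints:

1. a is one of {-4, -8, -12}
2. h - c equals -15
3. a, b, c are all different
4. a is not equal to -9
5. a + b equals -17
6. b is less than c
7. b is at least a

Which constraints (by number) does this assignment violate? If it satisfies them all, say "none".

Violated: 1, 4, and 5.

1. a = -9 is not in {-4, -8, -12}  false
2. h - c = -9 - 6 = -15  true
3. values -9, -6, 6 are pairwise distinct  true
4. a = -9, but -9 is required to differ  false
5. a + b = -9 + (-6) = -15, not -17  false
6. b = -6, c = 6; -6 < 6  true
7. b = -6, a = -9; -6 ≥ -9  true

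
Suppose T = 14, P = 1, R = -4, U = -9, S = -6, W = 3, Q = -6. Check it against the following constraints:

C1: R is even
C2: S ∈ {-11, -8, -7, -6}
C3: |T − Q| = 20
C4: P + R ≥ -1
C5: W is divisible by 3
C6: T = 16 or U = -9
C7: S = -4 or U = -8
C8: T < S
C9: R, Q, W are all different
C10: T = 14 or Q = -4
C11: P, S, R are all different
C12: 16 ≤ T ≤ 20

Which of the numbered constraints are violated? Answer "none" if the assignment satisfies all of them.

C1: R = -4 is even  yes
C2: S = -6 is in {-11, -8, -7, -6}  yes
C3: |14 − (-6)| = 20  yes
C4: P + R = 1 + (-4) = -3; -3 < -1, bound -1 not met  no
C5: 3 / 3 = 1, so 3 divides 3  yes
C6: T = 14 ≠ 16, but U = -9 = -9 (second disjunct)  yes
C7: S = -6 ≠ -4 and U = -9 ≠ -8; both disjuncts false  no
C8: T = 14, S = -6; 14 ≥ -6 (want <)  no
C9: values -4, -6, 3 are pairwise distinct  yes
C10: T = 14 = 14 (first disjunct)  yes
C11: values 1, -6, -4 are pairwise distinct  yes
C12: T = 14 is outside [16, 20]  no

Violated: 4, 7, 8, 12.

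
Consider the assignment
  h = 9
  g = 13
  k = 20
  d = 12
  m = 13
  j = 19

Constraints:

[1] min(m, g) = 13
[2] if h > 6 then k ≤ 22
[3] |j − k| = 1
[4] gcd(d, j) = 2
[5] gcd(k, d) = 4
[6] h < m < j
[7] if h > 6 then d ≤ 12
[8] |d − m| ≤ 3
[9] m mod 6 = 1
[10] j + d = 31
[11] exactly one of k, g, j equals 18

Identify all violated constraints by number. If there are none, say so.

Violated: 4, 11.

[1] min(13, 13) = 13  true
[2] h = 9 > 6, so we need k ≤ 22; k = 20 ≤ 22  true
[3] |19 − 20| = 1  true
[4] gcd(12, 19) = 1, not 2  false
[5] gcd(20, 12) = 4  true
[6] values 9 < 13 < 19  true
[7] h = 9 > 6, so we need d ≤ 12; d = 12 ≤ 12  true
[8] |12 − 13| = 1; 1 ≤ 3  true
[9] 13 mod 6 = 1  true
[10] j + d = 19 + 12 = 31  true
[11] k=20, g=13, j=19; 0 of them equal 18, not exactly one  false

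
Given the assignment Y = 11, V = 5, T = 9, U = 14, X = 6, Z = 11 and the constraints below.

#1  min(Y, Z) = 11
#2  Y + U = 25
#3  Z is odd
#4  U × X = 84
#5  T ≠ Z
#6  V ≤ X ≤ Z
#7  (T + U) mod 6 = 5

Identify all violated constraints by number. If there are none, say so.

The assignment satisfies every constraint.

#1 min(11, 11) = 11 — holds.
#2 Y + U = 11 + 14 = 25 — holds.
#3 Z = 11 is odd — holds.
#4 U × X = 14 × 6 = 84 — holds.
#5 T = 9, Z = 11; distinct — holds.
#6 values 5 ≤ 6 ≤ 11 — holds.
#7 T + U = 23; 23 mod 6 = 5 — holds.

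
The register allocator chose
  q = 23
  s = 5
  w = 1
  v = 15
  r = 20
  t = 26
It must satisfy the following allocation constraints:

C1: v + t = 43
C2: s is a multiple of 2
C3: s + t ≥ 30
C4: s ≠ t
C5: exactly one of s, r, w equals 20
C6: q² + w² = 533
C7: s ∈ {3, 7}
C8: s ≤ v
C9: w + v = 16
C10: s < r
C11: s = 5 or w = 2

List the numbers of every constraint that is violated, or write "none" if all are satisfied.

C1: v + t = 15 + 26 = 41, not 43  FAIL
C2: 5 = 2×2 + 1, so 2 does not divide 5  FAIL
C3: s + t = 5 + 26 = 31; 31 ≥ 30  OK
C4: s = 5, t = 26; distinct  OK
C5: s=5, r=20, w=1; 1 of them equals 20  OK
C6: q² + w² = 23² + 1² = 529 + 1 = 530, not 533  FAIL
C7: s = 5 is not in {3, 7}  FAIL
C8: s = 5, v = 15; 5 ≤ 15  OK
C9: w + v = 1 + 15 = 16  OK
C10: s = 5, r = 20; 5 < 20  OK
C11: s = 5 = 5 (first disjunct)  OK

The assignment fails constraints 1, 2, 6, 7.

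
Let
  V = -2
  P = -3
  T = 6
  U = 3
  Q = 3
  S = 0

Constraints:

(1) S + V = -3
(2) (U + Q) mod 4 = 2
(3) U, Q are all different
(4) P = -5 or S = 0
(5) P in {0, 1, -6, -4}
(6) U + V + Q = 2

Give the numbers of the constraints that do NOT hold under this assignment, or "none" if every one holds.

(1) S + V = 0 + (-2) = -2, not -3  ✘
(2) U + Q = 6; 6 mod 4 = 2  ✔
(3) U = Q = 3, not all different  ✘
(4) P = -3 ≠ -5, but S = 0 = 0 (second disjunct)  ✔
(5) P = -3 is not in {0, 1, -6, -4}  ✘
(6) U + V + Q = 3 + (-2) + 3 = 4, not 2  ✘

Violated: 1, 3, 5, and 6.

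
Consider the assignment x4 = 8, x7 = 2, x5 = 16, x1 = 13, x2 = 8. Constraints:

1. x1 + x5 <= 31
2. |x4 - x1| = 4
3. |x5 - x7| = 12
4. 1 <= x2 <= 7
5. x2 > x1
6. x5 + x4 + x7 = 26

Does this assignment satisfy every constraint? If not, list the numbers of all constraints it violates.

1. x1 + x5 = 13 + 16 = 29; 29 ≤ 31  ✔
2. |8 - 13| = 5, not 4  ✘
3. |16 - 2| = 14, not 12  ✘
4. x2 = 8 is outside [1, 7]  ✘
5. x2 = 8, x1 = 13; 8 ≤ 13 (want >)  ✘
6. x5 + x4 + x7 = 16 + 8 + 2 = 26  ✔

Violated: 2, 3, 4, 5.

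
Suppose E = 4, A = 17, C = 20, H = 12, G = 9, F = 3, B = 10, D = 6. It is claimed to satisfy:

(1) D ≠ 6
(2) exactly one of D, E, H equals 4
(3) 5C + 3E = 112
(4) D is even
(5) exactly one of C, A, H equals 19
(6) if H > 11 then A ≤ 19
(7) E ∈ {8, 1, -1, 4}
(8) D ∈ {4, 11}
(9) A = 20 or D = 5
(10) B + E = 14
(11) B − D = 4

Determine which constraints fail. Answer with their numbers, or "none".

No — constraints 1, 5, 8, and 9 are not satisfied.

(1) D = 6, but 6 is required to differ — violated.
(2) D=6, E=4, H=12; 1 of them equals 4 — satisfied.
(3) 5C + 3E = 5(20) + 3(4) = 112 — satisfied.
(4) D = 6 is even — satisfied.
(5) C=20, A=17, H=12; 0 of them equal 19, not exactly one — violated.
(6) H = 12 > 11, so we need A ≤ 19; A = 17 ≤ 19 — satisfied.
(7) E = 4 is in {8, 1, -1, 4} — satisfied.
(8) D = 6 is not in {4, 11} — violated.
(9) A = 17 ≠ 20 and D = 6 ≠ 5; both disjuncts false — violated.
(10) B + E = 10 + 4 = 14 — satisfied.
(11) B − D = 10 − 6 = 4 — satisfied.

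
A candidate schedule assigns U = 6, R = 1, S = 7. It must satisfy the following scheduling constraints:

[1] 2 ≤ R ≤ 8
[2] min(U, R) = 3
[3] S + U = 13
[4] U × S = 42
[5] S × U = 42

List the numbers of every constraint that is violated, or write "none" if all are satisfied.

[1] R = 1 is outside [2, 8] — violated.
[2] min(6, 1) = 1, not 3 — violated.
[3] S + U = 7 + 6 = 13 — satisfied.
[4] U × S = 6 × 7 = 42 — satisfied.
[5] S × U = 7 × 6 = 42 — satisfied.

Violated: 1, 2.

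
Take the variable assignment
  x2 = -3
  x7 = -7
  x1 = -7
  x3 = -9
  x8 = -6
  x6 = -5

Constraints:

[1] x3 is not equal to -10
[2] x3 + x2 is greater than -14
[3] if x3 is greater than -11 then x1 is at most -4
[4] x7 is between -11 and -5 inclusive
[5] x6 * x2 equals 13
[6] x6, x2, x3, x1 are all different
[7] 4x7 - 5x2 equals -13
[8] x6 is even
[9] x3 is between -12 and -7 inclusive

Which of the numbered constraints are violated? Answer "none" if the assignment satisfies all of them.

No — constraints 5, 8 are not satisfied.

[1] x3 = -9, and -9 ≠ -10  ✓
[2] x3 + x2 = -9 + (-3) = -12; -12 > -14  ✓
[3] x3 = -9 > -11, so we need x1 ≤ -4; x1 = -7 ≤ -4  ✓
[4] x7 = -7 lies in [-11, -5]  ✓
[5] x6 * x2 = -5 * (-3) = 15, not 13  ✗
[6] values -5, -3, -9, -7 are pairwise distinct  ✓
[7] 4x7 - 5x2 = 4(-7) - 5(-3) = -13  ✓
[8] x6 = -5 is odd  ✗
[9] x3 = -9 lies in [-12, -7]  ✓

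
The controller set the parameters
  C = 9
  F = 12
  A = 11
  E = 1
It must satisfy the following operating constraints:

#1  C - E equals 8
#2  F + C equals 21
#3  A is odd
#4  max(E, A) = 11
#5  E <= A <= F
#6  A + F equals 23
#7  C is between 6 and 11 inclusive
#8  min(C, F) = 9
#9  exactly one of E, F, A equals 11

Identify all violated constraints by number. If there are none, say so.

None — every constraint holds.

#1 C - E = 9 - 1 = 8 — satisfied.
#2 F + C = 12 + 9 = 21 — satisfied.
#3 A = 11 is odd — satisfied.
#4 max(1, 11) = 11 — satisfied.
#5 values 1 <= 11 <= 12 — satisfied.
#6 A + F = 11 + 12 = 23 — satisfied.
#7 C = 9 lies in [6, 11] — satisfied.
#8 min(9, 12) = 9 — satisfied.
#9 E=1, F=12, A=11; 1 of them equals 11 — satisfied.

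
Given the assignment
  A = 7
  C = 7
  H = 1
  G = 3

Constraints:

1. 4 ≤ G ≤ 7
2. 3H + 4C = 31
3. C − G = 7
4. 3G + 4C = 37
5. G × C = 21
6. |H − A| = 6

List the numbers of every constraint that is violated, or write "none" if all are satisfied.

1. G = 3 is outside [4, 7]  ✘
2. 3H + 4C = 3(1) + 4(7) = 31  ✔
3. C − G = 7 − 3 = 4, not 7  ✘
4. 3G + 4C = 3(3) + 4(7) = 37  ✔
5. G × C = 3 × 7 = 21  ✔
6. |1 − 7| = 6  ✔

Constraints 1 and 3 do not hold.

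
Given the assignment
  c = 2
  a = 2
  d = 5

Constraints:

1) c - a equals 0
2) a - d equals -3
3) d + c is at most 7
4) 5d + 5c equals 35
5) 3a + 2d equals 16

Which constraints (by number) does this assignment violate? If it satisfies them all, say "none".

No violations.

1) c - a = 2 - 2 = 0  ✓
2) a - d = 2 - 5 = -3  ✓
3) d + c = 5 + 2 = 7; 7 ≤ 7  ✓
4) 5d + 5c = 5(5) + 5(2) = 35  ✓
5) 3a + 2d = 3(2) + 2(5) = 16  ✓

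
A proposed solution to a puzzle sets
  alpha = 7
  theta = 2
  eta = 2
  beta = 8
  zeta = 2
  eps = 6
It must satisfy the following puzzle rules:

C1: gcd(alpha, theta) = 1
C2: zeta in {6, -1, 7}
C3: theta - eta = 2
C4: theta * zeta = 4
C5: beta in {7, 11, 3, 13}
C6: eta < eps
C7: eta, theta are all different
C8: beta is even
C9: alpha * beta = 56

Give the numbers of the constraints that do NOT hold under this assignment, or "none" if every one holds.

C1: gcd(7, 2) = 1  holds
C2: zeta = 2 is not in {6, -1, 7}  fails
C3: theta - eta = 2 - 2 = 0, not 2  fails
C4: theta * zeta = 2 * 2 = 4  holds
C5: beta = 8 is not in {7, 11, 3, 13}  fails
C6: eta = 2, eps = 6; 2 < 6  holds
C7: eta = theta = 2, not all different  fails
C8: beta = 8 is even  holds
C9: alpha * beta = 7 * 8 = 56  holds

Violated: 2, 3, 5, and 7.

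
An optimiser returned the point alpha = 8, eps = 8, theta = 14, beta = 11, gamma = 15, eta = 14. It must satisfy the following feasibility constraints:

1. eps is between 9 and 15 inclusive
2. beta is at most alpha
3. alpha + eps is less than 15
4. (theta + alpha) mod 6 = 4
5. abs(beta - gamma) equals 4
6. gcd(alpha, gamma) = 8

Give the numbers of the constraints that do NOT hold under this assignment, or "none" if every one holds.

1. eps = 8 is outside [9, 15] — violated.
2. beta = 11, alpha = 8; 11 > 8 (want ≤) — violated.
3. alpha + eps = 8 + 8 = 16; 16 ≥ 15, bound 15 not met — violated.
4. theta + alpha = 22; 22 mod 6 = 4 — OK.
5. abs(11 - 15) = 4 — OK.
6. gcd(8, 15) = 1, not 8 — violated.

No — constraints 1, 2, 3, and 6 are not satisfied.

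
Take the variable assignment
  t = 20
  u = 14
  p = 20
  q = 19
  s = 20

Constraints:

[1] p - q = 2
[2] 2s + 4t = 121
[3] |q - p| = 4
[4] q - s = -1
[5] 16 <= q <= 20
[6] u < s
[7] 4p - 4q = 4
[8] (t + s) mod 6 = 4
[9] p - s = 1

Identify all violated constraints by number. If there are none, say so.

Constraints 1, 2, 3, 9 are violated.

[1] p - q = 20 - 19 = 1, not 2 — violated.
[2] 2s + 4t = 2(20) + 4(20) = 120, not 121 — violated.
[3] |19 - 20| = 1, not 4 — violated.
[4] q - s = 19 - 20 = -1 — OK.
[5] q = 19 lies in [16, 20] — OK.
[6] u = 14, s = 20; 14 < 20 — OK.
[7] 4p - 4q = 4(20) - 4(19) = 4 — OK.
[8] t + s = 40; 40 mod 6 = 4 — OK.
[9] p - s = 20 - 20 = 0, not 1 — violated.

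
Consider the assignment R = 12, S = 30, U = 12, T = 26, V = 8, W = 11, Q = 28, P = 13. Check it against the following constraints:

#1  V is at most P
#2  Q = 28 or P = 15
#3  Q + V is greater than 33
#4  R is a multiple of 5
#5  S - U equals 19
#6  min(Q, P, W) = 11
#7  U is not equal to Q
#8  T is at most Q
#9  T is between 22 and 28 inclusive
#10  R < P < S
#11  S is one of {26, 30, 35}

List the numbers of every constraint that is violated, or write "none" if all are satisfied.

#1 V = 8, P = 13; 8 ≤ 13 — satisfied.
#2 Q = 28 = 28 (first disjunct) — satisfied.
#3 Q + V = 28 + 8 = 36; 36 > 33 — satisfied.
#4 12 = 5*2 + 2, so 5 does not divide 12 — violated.
#5 S - U = 30 - 12 = 18, not 19 — violated.
#6 min(28, 13, 11) = 11 — satisfied.
#7 U = 12, Q = 28; distinct — satisfied.
#8 T = 26, Q = 28; 26 ≤ 28 — satisfied.
#9 T = 26 lies in [22, 28] — satisfied.
#10 values 12 < 13 < 30 — satisfied.
#11 S = 30 is in {26, 30, 35} — satisfied.

No — constraints 4, 5 are not satisfied.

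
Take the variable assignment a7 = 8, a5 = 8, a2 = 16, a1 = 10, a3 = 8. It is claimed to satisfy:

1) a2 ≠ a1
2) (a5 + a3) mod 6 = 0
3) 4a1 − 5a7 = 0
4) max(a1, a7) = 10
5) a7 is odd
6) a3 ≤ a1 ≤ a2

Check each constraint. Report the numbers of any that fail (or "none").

Constraints 2 and 5 are violated.

1) a2 = 16, a1 = 10; distinct  OK
2) a5 + a3 = 16; 16 mod 6 = 4, not 0  FAIL
3) 4a1 − 5a7 = 4(10) − 5(8) = 0  OK
4) max(10, 8) = 10  OK
5) a7 = 8 is even  FAIL
6) values 8 ≤ 10 ≤ 16  OK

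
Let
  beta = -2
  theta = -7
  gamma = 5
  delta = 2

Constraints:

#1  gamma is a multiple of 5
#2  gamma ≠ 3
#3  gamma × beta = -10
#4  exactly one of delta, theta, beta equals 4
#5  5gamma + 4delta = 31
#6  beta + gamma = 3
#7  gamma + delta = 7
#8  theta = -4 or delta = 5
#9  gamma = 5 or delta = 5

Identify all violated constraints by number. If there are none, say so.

Constraints 4, 5, and 8 do not hold.

#1 5 / 5 = 1, so 5 divides 5  ✓
#2 gamma = 5, and 5 ≠ 3  ✓
#3 gamma × beta = 5 × (-2) = -10  ✓
#4 delta=2, theta=-7, beta=-2; 0 of them equal 4, not exactly one  ✗
#5 5gamma + 4delta = 5(5) + 4(2) = 33, not 31  ✗
#6 beta + gamma = -2 + 5 = 3  ✓
#7 gamma + delta = 5 + 2 = 7  ✓
#8 theta = -7 ≠ -4 and delta = 2 ≠ 5; both disjuncts false  ✗
#9 gamma = 5 = 5 (first disjunct)  ✓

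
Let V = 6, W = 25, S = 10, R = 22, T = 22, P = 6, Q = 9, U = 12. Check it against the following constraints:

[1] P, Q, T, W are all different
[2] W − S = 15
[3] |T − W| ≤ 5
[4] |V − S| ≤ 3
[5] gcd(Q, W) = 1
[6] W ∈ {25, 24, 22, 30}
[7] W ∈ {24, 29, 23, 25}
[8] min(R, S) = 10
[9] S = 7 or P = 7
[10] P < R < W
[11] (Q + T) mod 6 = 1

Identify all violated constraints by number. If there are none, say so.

[1] values 6, 9, 22, 25 are pairwise distinct — holds.
[2] W − S = 25 − 10 = 15 — holds.
[3] |22 − 25| = 3; 3 ≤ 5 — holds.
[4] |6 − 10| = 4; 4 > 3, exceeds bound 3 — fails.
[5] gcd(9, 25) = 1 — holds.
[6] W = 25 is in {25, 24, 22, 30} — holds.
[7] W = 25 is in {24, 29, 23, 25} — holds.
[8] min(22, 10) = 10 — holds.
[9] S = 10 ≠ 7 and P = 6 ≠ 7; both disjuncts false — fails.
[10] values 6 < 22 < 25 — holds.
[11] Q + T = 31; 31 mod 6 = 1 — holds.

The assignment fails constraints 4 and 9.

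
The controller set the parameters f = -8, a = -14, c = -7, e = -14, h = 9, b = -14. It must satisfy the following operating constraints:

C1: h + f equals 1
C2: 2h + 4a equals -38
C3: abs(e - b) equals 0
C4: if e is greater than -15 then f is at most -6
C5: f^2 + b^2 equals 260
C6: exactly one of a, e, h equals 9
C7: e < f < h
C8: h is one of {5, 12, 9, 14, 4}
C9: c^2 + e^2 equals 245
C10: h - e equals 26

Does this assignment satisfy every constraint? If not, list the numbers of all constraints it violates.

Violated: 10.

C1: h + f = 9 + (-8) = 1 — holds.
C2: 2h + 4a = 2(9) + 4(-14) = -38 — holds.
C3: abs(-14 - (-14)) = 0 — holds.
C4: e = -14 > -15, so we need f ≤ -6; f = -8 ≤ -6 — holds.
C5: f^2 + b^2 = (-8)^2 + (-14)^2 = 64 + 196 = 260 — holds.
C6: a=-14, e=-14, h=9; 1 of them equals 9 — holds.
C7: values -14 < -8 < 9 — holds.
C8: h = 9 is in {5, 12, 9, 14, 4} — holds.
C9: c^2 + e^2 = (-7)^2 + (-14)^2 = 49 + 196 = 245 — holds.
C10: h - e = 9 - (-14) = 23, not 26 — fails.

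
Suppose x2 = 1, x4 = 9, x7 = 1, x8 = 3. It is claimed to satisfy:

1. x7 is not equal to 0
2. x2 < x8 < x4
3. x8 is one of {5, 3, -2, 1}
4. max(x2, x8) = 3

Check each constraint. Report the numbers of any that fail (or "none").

1. x7 = 1, and 1 ≠ 0  yes
2. values 1 < 3 < 9  yes
3. x8 = 3 is in {5, 3, -2, 1}  yes
4. max(1, 3) = 3  yes

None — every constraint holds.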